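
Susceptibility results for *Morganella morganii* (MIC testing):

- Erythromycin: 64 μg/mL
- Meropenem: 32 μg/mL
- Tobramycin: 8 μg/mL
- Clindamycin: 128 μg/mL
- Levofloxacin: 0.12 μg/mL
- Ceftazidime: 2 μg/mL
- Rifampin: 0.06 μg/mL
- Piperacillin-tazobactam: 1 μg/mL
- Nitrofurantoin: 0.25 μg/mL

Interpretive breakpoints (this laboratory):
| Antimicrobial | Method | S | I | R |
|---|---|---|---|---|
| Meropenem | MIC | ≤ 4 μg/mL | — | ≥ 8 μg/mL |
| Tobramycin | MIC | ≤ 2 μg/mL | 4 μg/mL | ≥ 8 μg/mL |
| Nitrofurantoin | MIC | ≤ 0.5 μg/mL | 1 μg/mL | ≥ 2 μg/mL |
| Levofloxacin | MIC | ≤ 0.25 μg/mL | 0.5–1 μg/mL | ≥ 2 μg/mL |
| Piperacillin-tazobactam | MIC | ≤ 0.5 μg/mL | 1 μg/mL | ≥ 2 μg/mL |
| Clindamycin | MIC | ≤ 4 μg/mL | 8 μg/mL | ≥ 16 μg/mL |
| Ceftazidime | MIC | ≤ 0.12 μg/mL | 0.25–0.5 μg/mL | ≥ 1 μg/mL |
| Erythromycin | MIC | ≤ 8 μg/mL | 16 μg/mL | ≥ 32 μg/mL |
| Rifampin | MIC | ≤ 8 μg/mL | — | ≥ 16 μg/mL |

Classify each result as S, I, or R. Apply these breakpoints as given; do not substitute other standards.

R, R, R, R, S, R, S, I, S

Erythromycin 64 μg/mL: ≥ 32 μg/mL ⇒ Resistant
Meropenem (32 μg/mL) ≥ 8 μg/mL — R
Tobramycin (8 μg/mL) ≥ 8 μg/mL — resistant
Clindamycin: 128 μg/mL is ≥ 16 μg/mL — R
Levofloxacin 0.12 μg/mL: ≤ 0.25 μg/mL → S
Ceftazidime (2 μg/mL) ≥ 1 μg/mL — resistant
Rifampin (0.06 μg/mL) ≤ 8 μg/mL — S
Piperacillin-tazobactam: 1 μg/mL is = 1 μg/mL ⇒ I
Nitrofurantoin (0.25 μg/mL) ≤ 0.5 μg/mL ⇒ Susceptible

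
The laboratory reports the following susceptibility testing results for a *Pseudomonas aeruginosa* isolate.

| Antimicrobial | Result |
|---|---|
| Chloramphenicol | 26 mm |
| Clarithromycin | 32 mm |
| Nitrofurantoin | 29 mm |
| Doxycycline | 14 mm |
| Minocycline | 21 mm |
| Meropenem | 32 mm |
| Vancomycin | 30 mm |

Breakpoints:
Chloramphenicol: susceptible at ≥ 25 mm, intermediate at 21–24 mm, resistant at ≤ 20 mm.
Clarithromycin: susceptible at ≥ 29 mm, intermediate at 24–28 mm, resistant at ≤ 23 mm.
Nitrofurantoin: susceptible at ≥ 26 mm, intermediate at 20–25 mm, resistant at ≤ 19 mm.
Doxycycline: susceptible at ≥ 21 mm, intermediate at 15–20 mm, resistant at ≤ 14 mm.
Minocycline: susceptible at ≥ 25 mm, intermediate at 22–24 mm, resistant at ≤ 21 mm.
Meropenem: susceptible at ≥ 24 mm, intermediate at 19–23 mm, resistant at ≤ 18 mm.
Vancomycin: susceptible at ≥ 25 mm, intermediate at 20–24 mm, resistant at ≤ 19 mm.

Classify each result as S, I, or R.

Chloramphenicol: 26 mm is ≥ 25 mm → S
Clarithromycin: 32 mm is ≥ 29 mm ⇒ S
Nitrofurantoin (29 mm) ≥ 26 mm → Susceptible
Doxycycline: 14 mm is ≤ 14 mm ⇒ resistant
Minocycline 21 mm: ≤ 21 mm → Resistant
Meropenem (32 mm) ≥ 24 mm — Susceptible
Vancomycin 30 mm: ≥ 25 mm — Susceptible

S, S, S, R, R, S, S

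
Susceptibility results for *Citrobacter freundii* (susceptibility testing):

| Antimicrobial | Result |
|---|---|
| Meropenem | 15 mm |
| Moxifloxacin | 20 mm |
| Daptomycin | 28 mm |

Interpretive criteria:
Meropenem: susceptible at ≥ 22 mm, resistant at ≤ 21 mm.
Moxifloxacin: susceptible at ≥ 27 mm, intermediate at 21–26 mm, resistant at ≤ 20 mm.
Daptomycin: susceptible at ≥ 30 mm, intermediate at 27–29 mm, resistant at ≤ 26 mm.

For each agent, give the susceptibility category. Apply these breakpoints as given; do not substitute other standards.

Meropenem 15 mm: ≤ 21 mm → Resistant
Moxifloxacin: 20 mm is ≤ 20 mm → resistant
Daptomycin (28 mm) in 27–29 mm — I

R, R, I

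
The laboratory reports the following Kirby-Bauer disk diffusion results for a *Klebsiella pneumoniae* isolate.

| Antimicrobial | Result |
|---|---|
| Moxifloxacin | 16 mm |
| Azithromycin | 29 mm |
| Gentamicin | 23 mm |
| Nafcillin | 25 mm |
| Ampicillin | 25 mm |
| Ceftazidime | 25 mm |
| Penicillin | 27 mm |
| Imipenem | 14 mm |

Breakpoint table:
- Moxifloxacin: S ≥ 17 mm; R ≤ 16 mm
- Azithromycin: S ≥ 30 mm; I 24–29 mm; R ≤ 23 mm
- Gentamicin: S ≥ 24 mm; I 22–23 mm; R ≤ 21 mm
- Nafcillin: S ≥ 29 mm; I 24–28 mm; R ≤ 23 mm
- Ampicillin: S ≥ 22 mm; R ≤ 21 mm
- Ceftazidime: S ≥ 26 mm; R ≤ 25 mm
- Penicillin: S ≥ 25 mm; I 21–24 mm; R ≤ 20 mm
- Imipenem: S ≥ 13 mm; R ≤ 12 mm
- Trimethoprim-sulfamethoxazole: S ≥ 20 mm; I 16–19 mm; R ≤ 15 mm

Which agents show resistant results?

Moxifloxacin: 16 mm is ≤ 16 mm ⇒ R
Azithromycin (29 mm) in 24–29 mm → I
Gentamicin: 23 mm is in 22–23 mm ⇒ I
Nafcillin 25 mm: in 24–28 mm → intermediate
Ampicillin 25 mm: ≥ 22 mm — susceptible
Ceftazidime 25 mm: ≤ 25 mm → Resistant
Penicillin 27 mm: ≥ 25 mm ⇒ Susceptible
Imipenem 14 mm: ≥ 13 mm — Susceptible

moxifloxacin, ceftazidime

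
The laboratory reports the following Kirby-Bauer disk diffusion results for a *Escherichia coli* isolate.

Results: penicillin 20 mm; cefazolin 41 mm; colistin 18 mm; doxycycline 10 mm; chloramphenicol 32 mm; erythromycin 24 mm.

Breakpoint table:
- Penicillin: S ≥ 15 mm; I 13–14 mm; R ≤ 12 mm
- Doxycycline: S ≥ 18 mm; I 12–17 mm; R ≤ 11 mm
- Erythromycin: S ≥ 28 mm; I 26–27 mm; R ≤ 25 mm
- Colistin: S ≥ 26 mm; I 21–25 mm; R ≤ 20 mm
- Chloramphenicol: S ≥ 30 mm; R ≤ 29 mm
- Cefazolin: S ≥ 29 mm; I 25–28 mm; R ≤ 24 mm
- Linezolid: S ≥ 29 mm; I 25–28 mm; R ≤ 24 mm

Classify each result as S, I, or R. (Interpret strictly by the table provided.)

Penicillin (20 mm) ≥ 15 mm — S
Cefazolin 41 mm: ≥ 29 mm → S
Colistin 18 mm: ≤ 20 mm — R
Doxycycline: 10 mm is ≤ 11 mm — Resistant
Chloramphenicol: 32 mm is ≥ 30 mm — susceptible
Erythromycin (24 mm) ≤ 25 mm → resistant

S, S, R, R, S, R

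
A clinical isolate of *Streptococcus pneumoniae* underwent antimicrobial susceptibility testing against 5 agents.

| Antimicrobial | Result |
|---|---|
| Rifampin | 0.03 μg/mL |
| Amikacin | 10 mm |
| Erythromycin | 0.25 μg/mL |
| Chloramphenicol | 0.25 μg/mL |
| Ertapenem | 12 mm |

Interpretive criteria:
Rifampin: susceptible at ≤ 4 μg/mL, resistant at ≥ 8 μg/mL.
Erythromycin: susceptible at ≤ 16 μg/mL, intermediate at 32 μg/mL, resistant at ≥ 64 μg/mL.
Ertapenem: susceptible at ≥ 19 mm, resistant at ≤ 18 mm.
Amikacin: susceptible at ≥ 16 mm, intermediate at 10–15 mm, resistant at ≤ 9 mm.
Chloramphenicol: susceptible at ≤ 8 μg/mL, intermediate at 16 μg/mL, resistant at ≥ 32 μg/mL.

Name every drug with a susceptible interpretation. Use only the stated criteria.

Rifampin: 0.03 μg/mL is ≤ 4 μg/mL — S
Amikacin 10 mm: in 10–15 mm → Intermediate
Erythromycin: 0.25 μg/mL is ≤ 16 μg/mL → susceptible
Chloramphenicol: 0.25 μg/mL is ≤ 8 μg/mL → S
Ertapenem: 12 mm is ≤ 18 mm ⇒ resistant

rifampin, erythromycin, chloramphenicol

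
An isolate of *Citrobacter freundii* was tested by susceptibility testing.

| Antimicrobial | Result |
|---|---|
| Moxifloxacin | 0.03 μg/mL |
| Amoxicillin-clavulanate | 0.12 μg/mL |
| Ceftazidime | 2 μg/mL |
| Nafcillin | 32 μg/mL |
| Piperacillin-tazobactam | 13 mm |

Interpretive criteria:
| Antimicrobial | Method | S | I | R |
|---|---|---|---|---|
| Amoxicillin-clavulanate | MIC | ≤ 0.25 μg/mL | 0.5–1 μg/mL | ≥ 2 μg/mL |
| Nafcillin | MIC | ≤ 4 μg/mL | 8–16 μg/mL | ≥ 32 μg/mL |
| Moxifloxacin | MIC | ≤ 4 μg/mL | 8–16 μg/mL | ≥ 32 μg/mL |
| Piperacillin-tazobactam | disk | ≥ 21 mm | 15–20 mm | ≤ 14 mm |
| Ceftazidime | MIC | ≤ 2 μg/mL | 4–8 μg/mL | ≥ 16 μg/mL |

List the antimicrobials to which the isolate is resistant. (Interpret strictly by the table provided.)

nafcillin, piperacillin-tazobactam

Moxifloxacin 0.03 μg/mL: ≤ 4 μg/mL — susceptible
Amoxicillin-clavulanate: 0.12 μg/mL is ≤ 0.25 μg/mL ⇒ S
Ceftazidime 2 μg/mL: ≤ 2 μg/mL ⇒ Susceptible
Nafcillin 32 μg/mL: ≥ 32 μg/mL → R
Piperacillin-tazobactam (13 mm) ≤ 14 mm ⇒ Resistant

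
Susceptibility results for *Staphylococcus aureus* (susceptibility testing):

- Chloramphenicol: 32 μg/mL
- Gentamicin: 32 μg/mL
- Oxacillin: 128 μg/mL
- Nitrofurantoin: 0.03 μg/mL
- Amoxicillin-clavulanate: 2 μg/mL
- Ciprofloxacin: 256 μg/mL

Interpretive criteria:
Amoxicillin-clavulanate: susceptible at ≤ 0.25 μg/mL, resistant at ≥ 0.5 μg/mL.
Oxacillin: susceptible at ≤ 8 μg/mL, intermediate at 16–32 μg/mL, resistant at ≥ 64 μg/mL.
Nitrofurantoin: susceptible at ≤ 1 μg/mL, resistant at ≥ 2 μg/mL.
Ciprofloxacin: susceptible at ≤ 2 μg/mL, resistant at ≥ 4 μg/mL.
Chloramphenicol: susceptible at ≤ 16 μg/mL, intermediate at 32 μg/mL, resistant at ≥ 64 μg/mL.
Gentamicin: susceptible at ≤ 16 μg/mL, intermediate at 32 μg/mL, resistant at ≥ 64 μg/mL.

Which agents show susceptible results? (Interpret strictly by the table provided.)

nitrofurantoin

Chloramphenicol (32 μg/mL) = 32 μg/mL → intermediate
Gentamicin: 32 μg/mL is = 32 μg/mL — Intermediate
Oxacillin (128 μg/mL) ≥ 64 μg/mL → R
Nitrofurantoin (0.03 μg/mL) ≤ 1 μg/mL → S
Amoxicillin-clavulanate: 2 μg/mL is ≥ 0.5 μg/mL → resistant
Ciprofloxacin: 256 μg/mL is ≥ 4 μg/mL — R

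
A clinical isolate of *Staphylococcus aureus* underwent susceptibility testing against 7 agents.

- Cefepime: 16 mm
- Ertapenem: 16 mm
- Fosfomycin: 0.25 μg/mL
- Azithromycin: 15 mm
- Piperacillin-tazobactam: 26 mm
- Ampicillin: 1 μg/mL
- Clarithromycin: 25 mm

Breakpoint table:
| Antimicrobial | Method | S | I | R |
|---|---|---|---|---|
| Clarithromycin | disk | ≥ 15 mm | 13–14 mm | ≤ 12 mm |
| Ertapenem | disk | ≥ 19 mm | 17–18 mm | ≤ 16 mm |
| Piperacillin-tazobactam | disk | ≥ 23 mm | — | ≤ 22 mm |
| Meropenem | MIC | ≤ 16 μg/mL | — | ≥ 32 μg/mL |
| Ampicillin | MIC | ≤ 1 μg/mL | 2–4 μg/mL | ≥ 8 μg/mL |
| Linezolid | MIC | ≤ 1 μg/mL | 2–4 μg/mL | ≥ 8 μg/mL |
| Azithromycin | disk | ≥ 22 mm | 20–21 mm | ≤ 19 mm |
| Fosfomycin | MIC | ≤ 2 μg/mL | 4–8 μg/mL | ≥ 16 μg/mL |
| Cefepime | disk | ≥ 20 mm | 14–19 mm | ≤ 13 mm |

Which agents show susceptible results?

Cefepime 16 mm: in 14–19 mm ⇒ I
Ertapenem 16 mm: ≤ 16 mm → resistant
Fosfomycin: 0.25 μg/mL is ≤ 2 μg/mL — susceptible
Azithromycin 15 mm: ≤ 19 mm ⇒ R
Piperacillin-tazobactam 26 mm: ≥ 23 mm — susceptible
Ampicillin: 1 μg/mL is ≤ 1 μg/mL → Susceptible
Clarithromycin 25 mm: ≥ 15 mm → susceptible

fosfomycin, piperacillin-tazobactam, ampicillin, clarithromycin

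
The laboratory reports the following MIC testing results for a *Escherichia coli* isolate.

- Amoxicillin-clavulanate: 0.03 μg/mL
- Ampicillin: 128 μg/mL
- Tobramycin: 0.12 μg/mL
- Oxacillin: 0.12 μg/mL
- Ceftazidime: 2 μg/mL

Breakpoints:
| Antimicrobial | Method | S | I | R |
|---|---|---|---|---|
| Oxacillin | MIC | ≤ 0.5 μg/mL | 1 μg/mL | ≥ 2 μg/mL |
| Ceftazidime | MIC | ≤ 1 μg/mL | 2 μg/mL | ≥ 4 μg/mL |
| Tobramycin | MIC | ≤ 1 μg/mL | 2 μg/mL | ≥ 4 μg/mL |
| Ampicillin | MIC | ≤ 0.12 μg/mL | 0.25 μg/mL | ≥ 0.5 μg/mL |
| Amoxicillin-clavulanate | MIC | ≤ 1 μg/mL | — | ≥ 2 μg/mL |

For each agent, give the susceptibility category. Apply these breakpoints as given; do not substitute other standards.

S, R, S, S, I

Amoxicillin-clavulanate (0.03 μg/mL) ≤ 1 μg/mL → Susceptible
Ampicillin 128 μg/mL: ≥ 0.5 μg/mL — resistant
Tobramycin 0.12 μg/mL: ≤ 1 μg/mL → Susceptible
Oxacillin (0.12 μg/mL) ≤ 0.5 μg/mL — susceptible
Ceftazidime 2 μg/mL: = 2 μg/mL ⇒ Intermediate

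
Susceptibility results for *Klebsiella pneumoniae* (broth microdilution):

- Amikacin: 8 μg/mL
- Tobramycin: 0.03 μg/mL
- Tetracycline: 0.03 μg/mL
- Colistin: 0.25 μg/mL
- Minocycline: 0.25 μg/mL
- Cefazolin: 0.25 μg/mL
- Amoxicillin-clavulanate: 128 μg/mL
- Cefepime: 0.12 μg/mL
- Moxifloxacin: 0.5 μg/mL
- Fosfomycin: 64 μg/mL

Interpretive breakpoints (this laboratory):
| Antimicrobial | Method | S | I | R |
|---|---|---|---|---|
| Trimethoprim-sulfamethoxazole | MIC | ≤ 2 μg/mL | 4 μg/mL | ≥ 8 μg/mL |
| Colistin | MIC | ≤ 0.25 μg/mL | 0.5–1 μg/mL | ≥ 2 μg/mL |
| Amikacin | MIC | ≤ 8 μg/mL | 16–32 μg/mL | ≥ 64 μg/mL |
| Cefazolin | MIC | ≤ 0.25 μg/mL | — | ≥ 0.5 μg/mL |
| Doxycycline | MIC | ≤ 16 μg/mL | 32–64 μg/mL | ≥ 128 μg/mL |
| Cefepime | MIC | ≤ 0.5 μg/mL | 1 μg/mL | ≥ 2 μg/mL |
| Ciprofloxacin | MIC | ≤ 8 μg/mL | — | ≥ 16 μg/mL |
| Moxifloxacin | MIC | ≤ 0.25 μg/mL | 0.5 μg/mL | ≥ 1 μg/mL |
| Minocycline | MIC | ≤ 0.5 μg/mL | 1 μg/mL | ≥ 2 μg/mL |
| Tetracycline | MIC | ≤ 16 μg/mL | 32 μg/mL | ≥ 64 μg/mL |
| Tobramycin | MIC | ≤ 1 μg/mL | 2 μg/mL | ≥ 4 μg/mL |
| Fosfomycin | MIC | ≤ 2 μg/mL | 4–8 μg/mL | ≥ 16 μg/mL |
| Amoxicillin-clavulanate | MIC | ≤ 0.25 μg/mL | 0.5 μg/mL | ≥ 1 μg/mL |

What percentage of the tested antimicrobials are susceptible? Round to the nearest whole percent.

70%

Amikacin: 8 μg/mL is ≤ 8 μg/mL → S
Tobramycin 0.03 μg/mL: ≤ 1 μg/mL — susceptible
Tetracycline 0.03 μg/mL: ≤ 16 μg/mL — Susceptible
Colistin 0.25 μg/mL: ≤ 0.25 μg/mL → Susceptible
Minocycline: 0.25 μg/mL is ≤ 0.5 μg/mL → S
Cefazolin: 0.25 μg/mL is ≤ 0.25 μg/mL — S
Amoxicillin-clavulanate 128 μg/mL: ≥ 1 μg/mL ⇒ resistant
Cefepime 0.12 μg/mL: ≤ 0.5 μg/mL → susceptible
Moxifloxacin: 0.5 μg/mL is = 0.5 μg/mL → Intermediate
Fosfomycin (64 μg/mL) ≥ 16 μg/mL → Resistant
Susceptible: 7/10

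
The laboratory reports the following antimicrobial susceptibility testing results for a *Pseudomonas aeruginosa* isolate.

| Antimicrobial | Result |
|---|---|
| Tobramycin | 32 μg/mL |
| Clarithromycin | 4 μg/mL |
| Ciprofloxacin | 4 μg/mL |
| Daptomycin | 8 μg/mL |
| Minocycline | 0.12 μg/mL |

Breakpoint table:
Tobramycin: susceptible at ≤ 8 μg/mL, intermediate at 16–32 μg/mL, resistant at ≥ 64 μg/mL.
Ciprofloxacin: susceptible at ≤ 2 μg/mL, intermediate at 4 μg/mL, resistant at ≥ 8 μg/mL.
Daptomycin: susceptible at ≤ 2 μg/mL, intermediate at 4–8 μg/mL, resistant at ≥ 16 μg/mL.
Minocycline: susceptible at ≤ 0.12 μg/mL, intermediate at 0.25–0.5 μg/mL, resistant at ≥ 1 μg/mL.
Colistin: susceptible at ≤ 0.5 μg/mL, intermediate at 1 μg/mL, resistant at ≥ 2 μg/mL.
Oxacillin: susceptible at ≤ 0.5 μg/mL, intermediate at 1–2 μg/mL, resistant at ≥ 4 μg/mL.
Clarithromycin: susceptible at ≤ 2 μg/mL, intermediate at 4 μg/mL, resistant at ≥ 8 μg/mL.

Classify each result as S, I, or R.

I, I, I, I, S

Tobramycin 32 μg/mL: in 16–32 μg/mL → Intermediate
Clarithromycin 4 μg/mL: = 4 μg/mL — Intermediate
Ciprofloxacin 4 μg/mL: = 4 μg/mL — Intermediate
Daptomycin (8 μg/mL) in 4–8 μg/mL — I
Minocycline: 0.12 μg/mL is ≤ 0.12 μg/mL — S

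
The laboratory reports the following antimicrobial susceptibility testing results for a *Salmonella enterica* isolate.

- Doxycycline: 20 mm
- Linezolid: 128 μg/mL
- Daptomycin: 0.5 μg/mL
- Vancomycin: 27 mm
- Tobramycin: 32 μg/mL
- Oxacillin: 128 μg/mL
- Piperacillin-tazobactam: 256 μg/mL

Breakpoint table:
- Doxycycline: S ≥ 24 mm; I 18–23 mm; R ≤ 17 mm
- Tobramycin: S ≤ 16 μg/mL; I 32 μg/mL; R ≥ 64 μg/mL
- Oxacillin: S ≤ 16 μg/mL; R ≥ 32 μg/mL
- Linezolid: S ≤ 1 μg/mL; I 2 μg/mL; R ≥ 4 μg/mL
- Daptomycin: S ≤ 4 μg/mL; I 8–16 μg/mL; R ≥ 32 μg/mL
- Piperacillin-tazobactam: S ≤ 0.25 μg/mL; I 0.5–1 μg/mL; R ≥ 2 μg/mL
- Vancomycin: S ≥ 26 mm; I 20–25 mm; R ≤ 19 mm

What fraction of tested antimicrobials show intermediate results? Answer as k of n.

Doxycycline 20 mm: in 18–23 mm → intermediate
Linezolid 128 μg/mL: ≥ 4 μg/mL → resistant
Daptomycin (0.5 μg/mL) ≤ 4 μg/mL — susceptible
Vancomycin 27 mm: ≥ 26 mm ⇒ S
Tobramycin 32 μg/mL: = 32 μg/mL ⇒ I
Oxacillin: 128 μg/mL is ≥ 32 μg/mL ⇒ R
Piperacillin-tazobactam: 256 μg/mL is ≥ 2 μg/mL — resistant
Intermediate: 2/7

2 of 7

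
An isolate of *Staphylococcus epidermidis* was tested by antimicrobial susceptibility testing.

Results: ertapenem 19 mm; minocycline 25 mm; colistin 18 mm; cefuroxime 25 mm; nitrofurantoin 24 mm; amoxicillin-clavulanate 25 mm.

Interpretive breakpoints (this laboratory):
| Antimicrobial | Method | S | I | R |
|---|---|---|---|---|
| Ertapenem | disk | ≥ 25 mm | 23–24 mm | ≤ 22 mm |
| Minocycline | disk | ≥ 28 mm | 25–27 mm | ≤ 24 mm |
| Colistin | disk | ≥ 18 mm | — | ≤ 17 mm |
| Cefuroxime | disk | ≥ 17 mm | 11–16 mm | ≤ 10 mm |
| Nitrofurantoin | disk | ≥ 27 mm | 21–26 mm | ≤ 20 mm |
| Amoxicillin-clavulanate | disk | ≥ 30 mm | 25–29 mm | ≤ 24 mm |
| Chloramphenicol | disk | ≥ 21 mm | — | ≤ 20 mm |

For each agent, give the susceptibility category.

R, I, S, S, I, I

Ertapenem (19 mm) ≤ 22 mm — resistant
Minocycline (25 mm) in 25–27 mm ⇒ I
Colistin 18 mm: ≥ 18 mm → Susceptible
Cefuroxime (25 mm) ≥ 17 mm — Susceptible
Nitrofurantoin 24 mm: in 21–26 mm → Intermediate
Amoxicillin-clavulanate: 25 mm is in 25–29 mm → I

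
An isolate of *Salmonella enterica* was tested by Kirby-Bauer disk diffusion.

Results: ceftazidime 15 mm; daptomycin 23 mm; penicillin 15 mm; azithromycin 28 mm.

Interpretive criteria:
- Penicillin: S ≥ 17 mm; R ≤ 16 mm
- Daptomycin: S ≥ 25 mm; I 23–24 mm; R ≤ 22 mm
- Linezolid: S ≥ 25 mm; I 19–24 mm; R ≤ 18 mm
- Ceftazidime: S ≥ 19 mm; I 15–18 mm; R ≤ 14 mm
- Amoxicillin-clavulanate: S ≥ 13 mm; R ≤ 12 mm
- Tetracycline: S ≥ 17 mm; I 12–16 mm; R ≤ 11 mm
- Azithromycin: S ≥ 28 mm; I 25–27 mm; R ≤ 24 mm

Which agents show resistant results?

penicillin

Ceftazidime (15 mm) in 15–18 mm — I
Daptomycin 23 mm: in 23–24 mm → intermediate
Penicillin: 15 mm is ≤ 16 mm ⇒ resistant
Azithromycin (28 mm) ≥ 28 mm ⇒ S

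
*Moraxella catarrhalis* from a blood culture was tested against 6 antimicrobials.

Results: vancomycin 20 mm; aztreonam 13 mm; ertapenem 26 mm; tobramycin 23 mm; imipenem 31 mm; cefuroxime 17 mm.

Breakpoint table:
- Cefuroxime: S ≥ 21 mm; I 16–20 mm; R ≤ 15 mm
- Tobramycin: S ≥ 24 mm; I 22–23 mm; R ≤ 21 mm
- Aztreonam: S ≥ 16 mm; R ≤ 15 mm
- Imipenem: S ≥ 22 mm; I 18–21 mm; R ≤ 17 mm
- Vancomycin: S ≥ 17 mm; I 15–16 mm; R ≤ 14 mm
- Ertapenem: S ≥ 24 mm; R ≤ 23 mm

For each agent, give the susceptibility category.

S, R, S, I, S, I

Vancomycin (20 mm) ≥ 17 mm — S
Aztreonam: 13 mm is ≤ 15 mm → resistant
Ertapenem (26 mm) ≥ 24 mm ⇒ S
Tobramycin: 23 mm is in 22–23 mm → Intermediate
Imipenem 31 mm: ≥ 22 mm → susceptible
Cefuroxime 17 mm: in 16–20 mm — Intermediate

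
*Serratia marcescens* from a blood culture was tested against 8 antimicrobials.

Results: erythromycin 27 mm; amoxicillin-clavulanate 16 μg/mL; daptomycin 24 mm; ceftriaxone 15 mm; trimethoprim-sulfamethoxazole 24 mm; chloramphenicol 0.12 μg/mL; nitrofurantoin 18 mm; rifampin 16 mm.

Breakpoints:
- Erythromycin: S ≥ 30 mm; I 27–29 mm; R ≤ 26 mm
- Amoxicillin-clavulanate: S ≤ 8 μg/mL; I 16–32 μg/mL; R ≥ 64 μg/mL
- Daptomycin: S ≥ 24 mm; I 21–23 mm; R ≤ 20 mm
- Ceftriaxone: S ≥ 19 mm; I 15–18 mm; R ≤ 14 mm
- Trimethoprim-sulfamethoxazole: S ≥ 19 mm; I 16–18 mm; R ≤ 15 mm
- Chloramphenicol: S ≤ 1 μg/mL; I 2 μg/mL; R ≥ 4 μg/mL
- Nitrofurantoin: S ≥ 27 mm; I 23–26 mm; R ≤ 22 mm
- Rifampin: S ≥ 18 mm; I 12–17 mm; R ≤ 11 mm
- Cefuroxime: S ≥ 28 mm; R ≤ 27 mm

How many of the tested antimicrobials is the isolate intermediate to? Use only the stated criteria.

4

Erythromycin: 27 mm is in 27–29 mm ⇒ Intermediate
Amoxicillin-clavulanate (16 μg/mL) in 16–32 μg/mL — Intermediate
Daptomycin: 24 mm is ≥ 24 mm → susceptible
Ceftriaxone (15 mm) in 15–18 mm ⇒ I
Trimethoprim-sulfamethoxazole 24 mm: ≥ 19 mm — Susceptible
Chloramphenicol: 0.12 μg/mL is ≤ 1 μg/mL — susceptible
Nitrofurantoin: 18 mm is ≤ 22 mm — resistant
Rifampin 16 mm: in 12–17 mm → intermediate
Intermediate: 4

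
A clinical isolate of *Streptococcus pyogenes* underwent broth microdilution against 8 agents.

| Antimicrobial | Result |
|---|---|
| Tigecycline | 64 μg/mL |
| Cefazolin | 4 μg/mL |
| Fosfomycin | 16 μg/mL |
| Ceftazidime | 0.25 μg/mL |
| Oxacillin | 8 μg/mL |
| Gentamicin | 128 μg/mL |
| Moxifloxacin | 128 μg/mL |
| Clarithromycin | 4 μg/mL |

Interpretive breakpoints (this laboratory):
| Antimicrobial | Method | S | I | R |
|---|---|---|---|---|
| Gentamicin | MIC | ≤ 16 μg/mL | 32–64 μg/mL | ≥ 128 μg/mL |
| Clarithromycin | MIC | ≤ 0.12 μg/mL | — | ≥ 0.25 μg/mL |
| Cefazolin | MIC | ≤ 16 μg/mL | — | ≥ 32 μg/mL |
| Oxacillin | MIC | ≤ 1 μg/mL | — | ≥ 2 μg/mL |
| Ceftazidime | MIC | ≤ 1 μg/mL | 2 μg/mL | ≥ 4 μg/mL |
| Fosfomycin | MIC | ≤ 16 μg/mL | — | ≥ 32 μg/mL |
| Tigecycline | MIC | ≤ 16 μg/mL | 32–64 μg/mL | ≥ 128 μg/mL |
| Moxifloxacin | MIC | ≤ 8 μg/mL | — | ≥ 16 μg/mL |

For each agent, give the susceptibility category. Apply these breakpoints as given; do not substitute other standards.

Tigecycline 64 μg/mL: in 32–64 μg/mL — I
Cefazolin (4 μg/mL) ≤ 16 μg/mL — S
Fosfomycin (16 μg/mL) ≤ 16 μg/mL → Susceptible
Ceftazidime 0.25 μg/mL: ≤ 1 μg/mL — susceptible
Oxacillin 8 μg/mL: ≥ 2 μg/mL — resistant
Gentamicin: 128 μg/mL is ≥ 128 μg/mL ⇒ R
Moxifloxacin 128 μg/mL: ≥ 16 μg/mL — R
Clarithromycin 4 μg/mL: ≥ 0.25 μg/mL ⇒ resistant

I, S, S, S, R, R, R, R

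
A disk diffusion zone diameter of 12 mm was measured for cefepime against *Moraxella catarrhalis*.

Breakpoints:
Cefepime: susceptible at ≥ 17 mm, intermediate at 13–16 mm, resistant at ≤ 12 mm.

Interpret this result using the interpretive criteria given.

Cefepime 12 mm: ≤ 12 mm → resistant

Resistant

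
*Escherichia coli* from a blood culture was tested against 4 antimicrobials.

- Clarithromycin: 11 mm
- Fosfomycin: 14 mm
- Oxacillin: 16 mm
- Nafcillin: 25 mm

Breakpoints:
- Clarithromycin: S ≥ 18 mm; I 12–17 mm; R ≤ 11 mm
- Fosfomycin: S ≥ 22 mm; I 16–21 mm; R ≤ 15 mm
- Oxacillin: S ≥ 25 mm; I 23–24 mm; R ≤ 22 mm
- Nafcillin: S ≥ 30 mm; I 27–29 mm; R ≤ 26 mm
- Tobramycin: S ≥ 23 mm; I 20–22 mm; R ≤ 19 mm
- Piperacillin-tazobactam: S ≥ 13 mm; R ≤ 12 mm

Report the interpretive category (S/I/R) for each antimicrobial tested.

R, R, R, R

Clarithromycin 11 mm: ≤ 11 mm ⇒ Resistant
Fosfomycin 14 mm: ≤ 15 mm — resistant
Oxacillin (16 mm) ≤ 22 mm ⇒ resistant
Nafcillin 25 mm: ≤ 26 mm ⇒ R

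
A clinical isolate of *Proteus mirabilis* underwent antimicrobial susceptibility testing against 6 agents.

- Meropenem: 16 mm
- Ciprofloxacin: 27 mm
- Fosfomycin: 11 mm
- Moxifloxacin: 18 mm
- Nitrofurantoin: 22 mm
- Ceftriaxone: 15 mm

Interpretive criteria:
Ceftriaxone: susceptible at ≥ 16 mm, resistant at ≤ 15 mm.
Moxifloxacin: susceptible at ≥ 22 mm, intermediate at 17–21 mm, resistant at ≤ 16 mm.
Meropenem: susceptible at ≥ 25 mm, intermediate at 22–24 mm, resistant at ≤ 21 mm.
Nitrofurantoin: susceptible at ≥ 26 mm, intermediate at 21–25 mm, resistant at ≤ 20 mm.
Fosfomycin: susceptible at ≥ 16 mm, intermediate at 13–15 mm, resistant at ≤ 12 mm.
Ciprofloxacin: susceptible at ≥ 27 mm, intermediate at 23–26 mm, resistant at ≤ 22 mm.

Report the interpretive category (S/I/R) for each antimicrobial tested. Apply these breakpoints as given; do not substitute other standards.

Meropenem 16 mm: ≤ 21 mm ⇒ resistant
Ciprofloxacin: 27 mm is ≥ 27 mm ⇒ susceptible
Fosfomycin (11 mm) ≤ 12 mm — Resistant
Moxifloxacin 18 mm: in 17–21 mm ⇒ Intermediate
Nitrofurantoin 22 mm: in 21–25 mm — intermediate
Ceftriaxone: 15 mm is ≤ 15 mm — resistant

R, S, R, I, I, R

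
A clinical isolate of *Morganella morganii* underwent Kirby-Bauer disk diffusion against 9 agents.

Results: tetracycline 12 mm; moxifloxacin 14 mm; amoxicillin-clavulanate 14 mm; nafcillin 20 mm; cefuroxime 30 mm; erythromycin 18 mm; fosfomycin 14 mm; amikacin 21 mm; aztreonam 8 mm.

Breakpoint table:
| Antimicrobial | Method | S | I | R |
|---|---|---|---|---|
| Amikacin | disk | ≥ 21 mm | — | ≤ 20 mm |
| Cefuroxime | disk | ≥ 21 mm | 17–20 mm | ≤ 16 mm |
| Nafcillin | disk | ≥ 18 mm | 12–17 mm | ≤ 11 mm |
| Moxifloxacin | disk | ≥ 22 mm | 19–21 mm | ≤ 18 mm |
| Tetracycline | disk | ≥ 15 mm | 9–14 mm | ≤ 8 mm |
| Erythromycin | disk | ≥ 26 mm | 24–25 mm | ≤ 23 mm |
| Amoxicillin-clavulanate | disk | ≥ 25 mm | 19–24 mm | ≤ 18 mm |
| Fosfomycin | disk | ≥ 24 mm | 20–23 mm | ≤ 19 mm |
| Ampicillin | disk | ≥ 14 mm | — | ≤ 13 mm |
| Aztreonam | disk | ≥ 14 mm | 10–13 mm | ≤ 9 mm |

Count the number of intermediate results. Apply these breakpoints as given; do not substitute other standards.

Tetracycline: 12 mm is in 9–14 mm — intermediate
Moxifloxacin (14 mm) ≤ 18 mm → R
Amoxicillin-clavulanate: 14 mm is ≤ 18 mm — Resistant
Nafcillin: 20 mm is ≥ 18 mm → S
Cefuroxime (30 mm) ≥ 21 mm — susceptible
Erythromycin 18 mm: ≤ 23 mm — R
Fosfomycin: 14 mm is ≤ 19 mm — R
Amikacin: 21 mm is ≥ 21 mm → susceptible
Aztreonam 8 mm: ≤ 9 mm — resistant
Intermediate: 1

1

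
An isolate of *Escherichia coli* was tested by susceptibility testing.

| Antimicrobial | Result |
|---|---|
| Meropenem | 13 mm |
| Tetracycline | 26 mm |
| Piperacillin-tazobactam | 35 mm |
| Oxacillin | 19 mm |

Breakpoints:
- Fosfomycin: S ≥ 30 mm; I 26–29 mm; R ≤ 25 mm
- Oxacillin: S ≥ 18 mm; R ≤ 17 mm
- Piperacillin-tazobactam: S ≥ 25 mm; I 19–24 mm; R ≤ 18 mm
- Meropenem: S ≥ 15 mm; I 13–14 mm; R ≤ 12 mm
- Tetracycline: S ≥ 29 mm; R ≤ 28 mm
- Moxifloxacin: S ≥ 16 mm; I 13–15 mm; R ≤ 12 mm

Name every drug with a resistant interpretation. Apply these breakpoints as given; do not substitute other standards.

Meropenem 13 mm: in 13–14 mm ⇒ Intermediate
Tetracycline 26 mm: ≤ 28 mm — resistant
Piperacillin-tazobactam 35 mm: ≥ 25 mm — susceptible
Oxacillin (19 mm) ≥ 18 mm → susceptible

tetracycline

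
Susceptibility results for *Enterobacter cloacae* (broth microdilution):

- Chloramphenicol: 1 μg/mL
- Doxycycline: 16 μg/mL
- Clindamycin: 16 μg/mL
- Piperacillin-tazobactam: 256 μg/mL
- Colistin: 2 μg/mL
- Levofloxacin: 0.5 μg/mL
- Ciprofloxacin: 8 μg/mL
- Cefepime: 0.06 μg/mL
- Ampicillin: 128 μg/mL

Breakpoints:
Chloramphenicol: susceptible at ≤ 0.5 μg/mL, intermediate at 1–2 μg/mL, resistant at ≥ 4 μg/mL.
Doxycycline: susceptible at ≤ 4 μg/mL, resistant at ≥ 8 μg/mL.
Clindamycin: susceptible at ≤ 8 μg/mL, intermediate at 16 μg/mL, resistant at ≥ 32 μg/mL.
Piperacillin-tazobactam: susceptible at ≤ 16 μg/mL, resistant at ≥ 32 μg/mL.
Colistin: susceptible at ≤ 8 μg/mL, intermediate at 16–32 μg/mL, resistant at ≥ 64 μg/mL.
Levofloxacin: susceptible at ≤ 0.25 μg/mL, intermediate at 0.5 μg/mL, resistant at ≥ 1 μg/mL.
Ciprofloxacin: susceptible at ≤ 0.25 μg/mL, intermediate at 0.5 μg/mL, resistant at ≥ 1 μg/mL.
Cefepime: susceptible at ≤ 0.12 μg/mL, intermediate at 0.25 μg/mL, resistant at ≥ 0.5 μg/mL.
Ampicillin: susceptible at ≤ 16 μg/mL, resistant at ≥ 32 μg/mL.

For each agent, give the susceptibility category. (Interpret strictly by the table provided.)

I, R, I, R, S, I, R, S, R

Chloramphenicol 1 μg/mL: in 1–2 μg/mL → Intermediate
Doxycycline: 16 μg/mL is ≥ 8 μg/mL ⇒ Resistant
Clindamycin 16 μg/mL: = 16 μg/mL ⇒ I
Piperacillin-tazobactam 256 μg/mL: ≥ 32 μg/mL → R
Colistin 2 μg/mL: ≤ 8 μg/mL → susceptible
Levofloxacin (0.5 μg/mL) = 0.5 μg/mL ⇒ I
Ciprofloxacin 8 μg/mL: ≥ 1 μg/mL — Resistant
Cefepime (0.06 μg/mL) ≤ 0.12 μg/mL → Susceptible
Ampicillin (128 μg/mL) ≥ 32 μg/mL — resistant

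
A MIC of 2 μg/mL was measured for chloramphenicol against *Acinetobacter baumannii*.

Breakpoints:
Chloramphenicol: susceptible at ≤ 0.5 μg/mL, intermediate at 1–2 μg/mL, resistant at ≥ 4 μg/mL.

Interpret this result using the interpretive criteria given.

I

Chloramphenicol (2 μg/mL) in 1–2 μg/mL ⇒ Intermediate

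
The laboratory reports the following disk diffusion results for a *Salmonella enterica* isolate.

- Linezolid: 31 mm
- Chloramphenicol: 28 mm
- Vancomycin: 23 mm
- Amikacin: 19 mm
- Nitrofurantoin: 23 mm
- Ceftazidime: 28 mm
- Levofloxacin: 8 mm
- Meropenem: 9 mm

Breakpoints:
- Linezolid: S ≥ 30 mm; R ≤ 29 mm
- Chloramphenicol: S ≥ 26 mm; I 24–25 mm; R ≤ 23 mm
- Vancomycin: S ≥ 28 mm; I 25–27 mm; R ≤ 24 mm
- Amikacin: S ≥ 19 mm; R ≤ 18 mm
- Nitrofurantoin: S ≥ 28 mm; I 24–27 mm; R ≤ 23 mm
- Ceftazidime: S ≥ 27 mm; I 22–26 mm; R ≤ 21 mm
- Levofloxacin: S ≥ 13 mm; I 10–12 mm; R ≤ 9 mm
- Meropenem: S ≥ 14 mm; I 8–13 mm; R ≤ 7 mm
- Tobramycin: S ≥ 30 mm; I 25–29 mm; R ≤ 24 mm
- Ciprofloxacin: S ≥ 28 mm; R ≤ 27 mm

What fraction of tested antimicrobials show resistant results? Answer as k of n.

Linezolid (31 mm) ≥ 30 mm ⇒ Susceptible
Chloramphenicol: 28 mm is ≥ 26 mm — susceptible
Vancomycin (23 mm) ≤ 24 mm ⇒ Resistant
Amikacin 19 mm: ≥ 19 mm ⇒ Susceptible
Nitrofurantoin 23 mm: ≤ 23 mm — Resistant
Ceftazidime (28 mm) ≥ 27 mm — Susceptible
Levofloxacin (8 mm) ≤ 9 mm ⇒ Resistant
Meropenem 9 mm: in 8–13 mm ⇒ I
Resistant: 3/8

3 of 8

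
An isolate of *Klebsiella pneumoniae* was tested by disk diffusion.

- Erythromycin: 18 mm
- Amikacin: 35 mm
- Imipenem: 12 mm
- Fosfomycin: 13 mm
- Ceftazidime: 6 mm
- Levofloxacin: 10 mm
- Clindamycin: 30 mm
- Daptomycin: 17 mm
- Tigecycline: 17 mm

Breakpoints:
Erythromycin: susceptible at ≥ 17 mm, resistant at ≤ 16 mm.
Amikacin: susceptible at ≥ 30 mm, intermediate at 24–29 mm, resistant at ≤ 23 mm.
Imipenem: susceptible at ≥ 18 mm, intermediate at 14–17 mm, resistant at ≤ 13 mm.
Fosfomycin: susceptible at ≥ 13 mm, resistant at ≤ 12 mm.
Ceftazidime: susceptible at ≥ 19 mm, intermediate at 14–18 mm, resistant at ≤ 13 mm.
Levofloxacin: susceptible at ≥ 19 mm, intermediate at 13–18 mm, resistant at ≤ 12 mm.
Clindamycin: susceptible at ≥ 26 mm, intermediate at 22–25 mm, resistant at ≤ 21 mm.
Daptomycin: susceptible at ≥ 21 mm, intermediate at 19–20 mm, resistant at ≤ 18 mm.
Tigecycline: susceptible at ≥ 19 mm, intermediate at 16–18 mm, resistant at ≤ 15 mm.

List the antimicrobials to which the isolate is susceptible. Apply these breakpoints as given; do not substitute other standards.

Erythromycin 18 mm: ≥ 17 mm ⇒ susceptible
Amikacin 35 mm: ≥ 30 mm — Susceptible
Imipenem: 12 mm is ≤ 13 mm — Resistant
Fosfomycin: 13 mm is ≥ 13 mm — S
Ceftazidime: 6 mm is ≤ 13 mm ⇒ R
Levofloxacin 10 mm: ≤ 12 mm — R
Clindamycin 30 mm: ≥ 26 mm — Susceptible
Daptomycin 17 mm: ≤ 18 mm ⇒ resistant
Tigecycline: 17 mm is in 16–18 mm → I

erythromycin, amikacin, fosfomycin, clindamycin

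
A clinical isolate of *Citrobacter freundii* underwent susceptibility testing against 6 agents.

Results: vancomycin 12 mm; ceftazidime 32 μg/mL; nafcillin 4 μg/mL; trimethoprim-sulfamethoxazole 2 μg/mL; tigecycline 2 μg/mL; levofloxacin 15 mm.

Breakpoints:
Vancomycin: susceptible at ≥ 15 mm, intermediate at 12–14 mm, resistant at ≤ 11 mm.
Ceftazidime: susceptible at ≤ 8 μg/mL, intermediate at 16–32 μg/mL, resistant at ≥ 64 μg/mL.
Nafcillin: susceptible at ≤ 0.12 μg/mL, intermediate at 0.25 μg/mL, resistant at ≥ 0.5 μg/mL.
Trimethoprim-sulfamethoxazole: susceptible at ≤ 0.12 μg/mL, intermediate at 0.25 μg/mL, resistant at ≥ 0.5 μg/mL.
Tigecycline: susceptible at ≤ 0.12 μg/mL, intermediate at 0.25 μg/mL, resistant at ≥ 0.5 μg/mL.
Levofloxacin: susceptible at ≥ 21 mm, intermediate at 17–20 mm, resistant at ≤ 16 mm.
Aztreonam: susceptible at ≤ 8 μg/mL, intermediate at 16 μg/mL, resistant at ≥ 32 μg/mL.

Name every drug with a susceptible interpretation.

none

Vancomycin: 12 mm is in 12–14 mm ⇒ Intermediate
Ceftazidime: 32 μg/mL is in 16–32 μg/mL ⇒ intermediate
Nafcillin: 4 μg/mL is ≥ 0.5 μg/mL ⇒ R
Trimethoprim-sulfamethoxazole 2 μg/mL: ≥ 0.5 μg/mL — resistant
Tigecycline: 2 μg/mL is ≥ 0.5 μg/mL ⇒ Resistant
Levofloxacin: 15 mm is ≤ 16 mm — Resistant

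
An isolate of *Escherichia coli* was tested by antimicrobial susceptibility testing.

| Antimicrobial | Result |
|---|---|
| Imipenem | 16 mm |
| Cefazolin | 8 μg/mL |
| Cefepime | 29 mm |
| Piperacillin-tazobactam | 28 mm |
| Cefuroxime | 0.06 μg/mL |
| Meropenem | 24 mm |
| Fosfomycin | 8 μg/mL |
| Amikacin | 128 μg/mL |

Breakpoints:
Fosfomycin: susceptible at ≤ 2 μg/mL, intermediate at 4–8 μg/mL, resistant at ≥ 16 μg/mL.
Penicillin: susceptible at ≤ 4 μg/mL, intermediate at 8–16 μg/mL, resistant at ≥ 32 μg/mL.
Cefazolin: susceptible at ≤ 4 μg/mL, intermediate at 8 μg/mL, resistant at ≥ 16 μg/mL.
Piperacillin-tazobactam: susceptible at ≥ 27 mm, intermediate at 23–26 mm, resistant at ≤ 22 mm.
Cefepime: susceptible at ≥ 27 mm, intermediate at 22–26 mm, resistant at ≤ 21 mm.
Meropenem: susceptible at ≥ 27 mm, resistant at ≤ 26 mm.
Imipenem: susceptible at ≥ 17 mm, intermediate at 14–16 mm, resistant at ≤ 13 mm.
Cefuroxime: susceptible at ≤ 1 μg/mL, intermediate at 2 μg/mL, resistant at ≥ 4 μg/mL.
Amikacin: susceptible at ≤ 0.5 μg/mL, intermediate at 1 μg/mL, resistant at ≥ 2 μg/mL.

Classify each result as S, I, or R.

Imipenem: 16 mm is in 14–16 mm — I
Cefazolin 8 μg/mL: = 8 μg/mL ⇒ intermediate
Cefepime (29 mm) ≥ 27 mm → S
Piperacillin-tazobactam 28 mm: ≥ 27 mm → susceptible
Cefuroxime (0.06 μg/mL) ≤ 1 μg/mL — susceptible
Meropenem 24 mm: ≤ 26 mm → R
Fosfomycin: 8 μg/mL is in 4–8 μg/mL → Intermediate
Amikacin 128 μg/mL: ≥ 2 μg/mL → R

I, I, S, S, S, R, I, R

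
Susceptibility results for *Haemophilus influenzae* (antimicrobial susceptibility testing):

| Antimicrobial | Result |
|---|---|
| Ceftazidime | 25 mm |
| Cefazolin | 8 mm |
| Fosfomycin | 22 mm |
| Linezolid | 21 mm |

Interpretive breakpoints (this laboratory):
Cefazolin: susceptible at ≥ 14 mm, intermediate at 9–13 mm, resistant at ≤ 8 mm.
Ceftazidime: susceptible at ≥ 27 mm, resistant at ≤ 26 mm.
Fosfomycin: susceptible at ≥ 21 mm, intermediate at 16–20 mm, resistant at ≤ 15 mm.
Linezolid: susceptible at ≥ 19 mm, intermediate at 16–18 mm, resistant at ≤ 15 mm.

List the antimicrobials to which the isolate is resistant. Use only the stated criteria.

ceftazidime, cefazolin

Ceftazidime 25 mm: ≤ 26 mm — resistant
Cefazolin 8 mm: ≤ 8 mm ⇒ resistant
Fosfomycin: 22 mm is ≥ 21 mm — susceptible
Linezolid: 21 mm is ≥ 19 mm — Susceptible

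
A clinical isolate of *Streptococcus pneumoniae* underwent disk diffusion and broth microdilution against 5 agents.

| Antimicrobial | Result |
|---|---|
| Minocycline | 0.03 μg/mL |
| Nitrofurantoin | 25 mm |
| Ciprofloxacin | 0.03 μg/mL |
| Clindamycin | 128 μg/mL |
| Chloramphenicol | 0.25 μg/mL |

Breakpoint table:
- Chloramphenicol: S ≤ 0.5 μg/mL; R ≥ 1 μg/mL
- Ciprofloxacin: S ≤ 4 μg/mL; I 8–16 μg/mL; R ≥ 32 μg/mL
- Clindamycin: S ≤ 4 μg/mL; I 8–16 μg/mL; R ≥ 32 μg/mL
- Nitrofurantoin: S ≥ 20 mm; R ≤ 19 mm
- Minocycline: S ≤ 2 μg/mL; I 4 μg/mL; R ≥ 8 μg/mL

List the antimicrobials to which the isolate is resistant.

clindamycin

Minocycline: 0.03 μg/mL is ≤ 2 μg/mL → susceptible
Nitrofurantoin: 25 mm is ≥ 20 mm — S
Ciprofloxacin: 0.03 μg/mL is ≤ 4 μg/mL → Susceptible
Clindamycin (128 μg/mL) ≥ 32 μg/mL ⇒ resistant
Chloramphenicol: 0.25 μg/mL is ≤ 0.5 μg/mL — susceptible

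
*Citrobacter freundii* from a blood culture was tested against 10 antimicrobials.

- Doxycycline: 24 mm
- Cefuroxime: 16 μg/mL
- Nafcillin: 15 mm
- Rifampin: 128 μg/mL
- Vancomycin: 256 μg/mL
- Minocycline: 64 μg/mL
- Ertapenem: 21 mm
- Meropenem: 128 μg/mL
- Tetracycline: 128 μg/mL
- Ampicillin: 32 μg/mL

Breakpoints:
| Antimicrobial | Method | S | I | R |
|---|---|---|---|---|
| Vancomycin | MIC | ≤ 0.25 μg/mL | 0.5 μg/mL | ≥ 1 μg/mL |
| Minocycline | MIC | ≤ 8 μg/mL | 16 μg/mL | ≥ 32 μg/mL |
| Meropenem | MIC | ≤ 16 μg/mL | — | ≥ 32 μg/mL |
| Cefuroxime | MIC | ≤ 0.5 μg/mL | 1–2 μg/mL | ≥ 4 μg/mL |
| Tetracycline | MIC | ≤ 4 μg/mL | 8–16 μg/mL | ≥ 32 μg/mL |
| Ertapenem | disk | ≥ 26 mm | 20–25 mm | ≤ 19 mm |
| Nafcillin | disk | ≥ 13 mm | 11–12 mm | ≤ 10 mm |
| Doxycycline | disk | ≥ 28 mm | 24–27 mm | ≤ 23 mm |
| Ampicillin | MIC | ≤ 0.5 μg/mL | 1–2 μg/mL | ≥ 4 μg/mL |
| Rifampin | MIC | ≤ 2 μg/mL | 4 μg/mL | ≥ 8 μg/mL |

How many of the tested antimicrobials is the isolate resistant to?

Doxycycline 24 mm: in 24–27 mm → I
Cefuroxime: 16 μg/mL is ≥ 4 μg/mL ⇒ Resistant
Nafcillin 15 mm: ≥ 13 mm → Susceptible
Rifampin 128 μg/mL: ≥ 8 μg/mL — resistant
Vancomycin: 256 μg/mL is ≥ 1 μg/mL — Resistant
Minocycline: 64 μg/mL is ≥ 32 μg/mL ⇒ resistant
Ertapenem (21 mm) in 20–25 mm → I
Meropenem: 128 μg/mL is ≥ 32 μg/mL — Resistant
Tetracycline 128 μg/mL: ≥ 32 μg/mL — Resistant
Ampicillin: 32 μg/mL is ≥ 4 μg/mL — resistant
Resistant: 7

7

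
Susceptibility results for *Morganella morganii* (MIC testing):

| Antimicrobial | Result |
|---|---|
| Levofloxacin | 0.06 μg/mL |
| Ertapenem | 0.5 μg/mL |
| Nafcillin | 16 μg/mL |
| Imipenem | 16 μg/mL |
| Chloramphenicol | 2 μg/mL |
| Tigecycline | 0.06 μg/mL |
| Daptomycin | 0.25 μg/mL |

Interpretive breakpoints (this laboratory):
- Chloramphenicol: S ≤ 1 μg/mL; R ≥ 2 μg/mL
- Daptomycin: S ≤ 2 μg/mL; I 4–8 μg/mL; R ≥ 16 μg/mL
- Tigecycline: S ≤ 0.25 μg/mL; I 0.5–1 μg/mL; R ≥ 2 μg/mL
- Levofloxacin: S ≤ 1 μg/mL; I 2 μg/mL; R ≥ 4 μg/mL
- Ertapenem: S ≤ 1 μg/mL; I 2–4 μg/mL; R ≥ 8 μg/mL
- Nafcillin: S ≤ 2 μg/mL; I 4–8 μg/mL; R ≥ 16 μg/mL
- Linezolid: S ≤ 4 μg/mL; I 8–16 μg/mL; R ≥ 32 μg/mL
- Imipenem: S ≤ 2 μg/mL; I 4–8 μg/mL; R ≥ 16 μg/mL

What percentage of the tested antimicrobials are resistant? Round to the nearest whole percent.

Levofloxacin (0.06 μg/mL) ≤ 1 μg/mL — Susceptible
Ertapenem (0.5 μg/mL) ≤ 1 μg/mL → susceptible
Nafcillin (16 μg/mL) ≥ 16 μg/mL → Resistant
Imipenem 16 μg/mL: ≥ 16 μg/mL — R
Chloramphenicol (2 μg/mL) ≥ 2 μg/mL — Resistant
Tigecycline (0.06 μg/mL) ≤ 0.25 μg/mL ⇒ susceptible
Daptomycin 0.25 μg/mL: ≤ 2 μg/mL ⇒ Susceptible
Resistant: 3/7

43%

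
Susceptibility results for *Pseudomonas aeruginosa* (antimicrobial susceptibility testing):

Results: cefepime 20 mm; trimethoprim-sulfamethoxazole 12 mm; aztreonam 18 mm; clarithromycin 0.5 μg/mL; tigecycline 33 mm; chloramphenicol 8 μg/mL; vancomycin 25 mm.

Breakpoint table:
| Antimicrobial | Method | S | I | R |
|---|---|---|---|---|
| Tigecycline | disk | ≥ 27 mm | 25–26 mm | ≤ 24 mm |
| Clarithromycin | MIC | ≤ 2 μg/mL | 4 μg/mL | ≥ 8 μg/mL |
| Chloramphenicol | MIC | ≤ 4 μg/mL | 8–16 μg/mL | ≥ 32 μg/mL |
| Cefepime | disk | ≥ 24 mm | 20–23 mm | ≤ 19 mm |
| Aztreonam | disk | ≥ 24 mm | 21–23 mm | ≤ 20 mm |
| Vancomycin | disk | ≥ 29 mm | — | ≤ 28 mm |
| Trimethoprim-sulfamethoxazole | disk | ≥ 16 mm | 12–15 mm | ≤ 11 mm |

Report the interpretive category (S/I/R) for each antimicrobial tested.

Cefepime (20 mm) in 20–23 mm — intermediate
Trimethoprim-sulfamethoxazole (12 mm) in 12–15 mm — I
Aztreonam 18 mm: ≤ 20 mm — Resistant
Clarithromycin (0.5 μg/mL) ≤ 2 μg/mL → S
Tigecycline 33 mm: ≥ 27 mm — susceptible
Chloramphenicol (8 μg/mL) in 8–16 μg/mL ⇒ intermediate
Vancomycin 25 mm: ≤ 28 mm ⇒ Resistant

I, I, R, S, S, I, R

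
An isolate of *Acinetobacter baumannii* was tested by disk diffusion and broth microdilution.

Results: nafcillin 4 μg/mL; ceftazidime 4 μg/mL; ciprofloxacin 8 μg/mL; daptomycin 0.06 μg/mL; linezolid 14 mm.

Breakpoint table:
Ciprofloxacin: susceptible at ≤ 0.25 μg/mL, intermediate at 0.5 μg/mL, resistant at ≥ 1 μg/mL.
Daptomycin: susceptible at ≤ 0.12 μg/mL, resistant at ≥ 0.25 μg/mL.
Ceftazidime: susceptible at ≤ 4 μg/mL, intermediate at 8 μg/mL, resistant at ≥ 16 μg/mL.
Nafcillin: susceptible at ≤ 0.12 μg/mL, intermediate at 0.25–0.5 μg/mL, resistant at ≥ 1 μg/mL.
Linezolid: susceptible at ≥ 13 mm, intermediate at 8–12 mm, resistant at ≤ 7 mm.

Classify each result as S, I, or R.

Nafcillin: 4 μg/mL is ≥ 1 μg/mL → Resistant
Ceftazidime: 4 μg/mL is ≤ 4 μg/mL → Susceptible
Ciprofloxacin (8 μg/mL) ≥ 1 μg/mL — R
Daptomycin 0.06 μg/mL: ≤ 0.12 μg/mL — susceptible
Linezolid (14 mm) ≥ 13 mm — Susceptible

R, S, R, S, S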